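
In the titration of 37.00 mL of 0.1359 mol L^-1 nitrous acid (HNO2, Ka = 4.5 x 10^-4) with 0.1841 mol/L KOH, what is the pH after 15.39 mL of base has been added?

3.46

Initial n(HNO2) = 0.1359 x 0.03700 = 0.005028 mol.
n(KOH) added = 0.1841 x 0.01539 = 0.002833 mol, converting that many moles of HNO2 to NO2-.
Remaining n(HNO2) = 0.002195 mol; n(NO2-) = 0.002833 mol.
By Henderson-Hasselbalch, pH = pKa + log([A^-]/[HA]) = 3.35 + log(0.002833/0.002195) = 3.35 + (+0.11) = 3.46.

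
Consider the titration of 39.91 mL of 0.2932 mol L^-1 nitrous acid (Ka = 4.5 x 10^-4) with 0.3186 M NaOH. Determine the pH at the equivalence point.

8.27

n(HNO2) = 0.2932 x 0.03991 = 0.01170 mol; V(NaOH) at equivalence = 0.01170/0.3186 = 0.03673 L.
At equivalence all the acid is converted to NO2-; total volume = 0.03991 + 0.03673 = 0.07664 L, so [NO2-] = 0.01170/0.07664 = 0.1527 M.
Kb = Kw/Ka = 1.0e-14 / 4.5 x 10^-4 = 2.22e-11.
[OH^-] = sqrt(Kb x [NO2-]) = sqrt(2.22e-11 x 0.1527) = 1.84e-6 M.
pOH = 5.73, so pH = 14.00 - 5.73 = 8.27.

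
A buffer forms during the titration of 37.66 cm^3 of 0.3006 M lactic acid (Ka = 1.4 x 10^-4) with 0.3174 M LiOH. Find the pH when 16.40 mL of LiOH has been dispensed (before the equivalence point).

3.78

Initial n(HC3H5O3) = 0.3006 x 0.03766 = 0.01132 mol.
n(LiOH) added = 0.3174 x 0.01640 = 0.005205 mol, converting that many moles of HC3H5O3 to C3H5O3-.
Remaining n(HC3H5O3) = 0.006115 mol; n(C3H5O3-) = 0.005205 mol.
By Henderson-Hasselbalch, pH = pKa + log([A^-]/[HA]) = 3.85 + log(0.005205/0.006115) = 3.85 + (-0.07) = 3.78.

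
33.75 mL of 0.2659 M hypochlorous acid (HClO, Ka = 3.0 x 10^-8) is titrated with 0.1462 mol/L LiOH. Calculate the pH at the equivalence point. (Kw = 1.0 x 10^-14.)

10.25

n(HClO) = 0.2659 x 0.03375 = 0.008974 mol; V(LiOH) at equivalence = 0.008974/0.1462 = 0.06138 L.
At equivalence all the acid is converted to ClO-; total volume = 0.03375 + 0.06138 = 0.09513 L, so [ClO-] = 0.008974/0.09513 = 0.09433 M.
Kb = Kw/Ka = 1.0e-14 / 3.0 x 10^-8 = 3.33e-7.
[OH^-] = sqrt(Kb x [ClO-]) = sqrt(3.33e-7 x 0.09433) = 0.000177 M.
pOH = 3.75, so pH = 14.00 - 3.75 = 10.25.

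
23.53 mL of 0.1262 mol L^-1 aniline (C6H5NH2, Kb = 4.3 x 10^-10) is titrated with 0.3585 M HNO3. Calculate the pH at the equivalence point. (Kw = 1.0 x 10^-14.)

n(C6H5NH2) = 0.1262 x 0.02353 = 0.002969 mol; V(HNO3) at equivalence = 0.002969/0.3585 = 0.008283 L.
At equivalence the base is fully converted to C6H5NH3+; total volume = 0.03181 L, so [C6H5NH3+] = 0.002969/0.03181 = 0.09334 M.
Ka(C6H5NH3+) = Kw/Kb = 1.0e-14 / 4.3 x 10^-10 = 2.33e-5.
[H^+] = sqrt(Ka x [C6H5NH3+]) = sqrt(2.33e-5 x 0.09334) = 0.00147 M.
pH = -log(0.00147) = 2.83.

2.83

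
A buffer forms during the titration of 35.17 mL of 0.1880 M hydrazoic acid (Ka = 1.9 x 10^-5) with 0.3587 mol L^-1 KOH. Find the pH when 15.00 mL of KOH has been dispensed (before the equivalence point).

Initial n(HN3) = 0.1880 x 0.03517 = 0.006612 mol.
n(KOH) added = 0.3587 x 0.01500 = 0.005381 mol, converting that many moles of HN3 to N3-.
Remaining n(HN3) = 0.001231 mol; n(N3-) = 0.005381 mol.
By Henderson-Hasselbalch, pH = pKa + log([A^-]/[HA]) = 4.72 + log(0.005381/0.001231) = 4.72 + (+0.64) = 5.36.

5.36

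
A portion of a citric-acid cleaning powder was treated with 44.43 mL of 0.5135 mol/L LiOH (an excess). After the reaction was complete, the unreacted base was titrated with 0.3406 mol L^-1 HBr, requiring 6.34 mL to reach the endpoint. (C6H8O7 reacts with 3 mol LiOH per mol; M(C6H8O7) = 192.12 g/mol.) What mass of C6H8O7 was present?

Total n(LiOH) added = 0.5135 x 0.04443 = 0.02281 mol.
n(HBr) used = 0.3406 x 0.006340 = 0.002159 mol, which equals the excess n(LiOH).
So n(LiOH) consumed by the sample = 0.02281 - 0.002159 = 0.02066 mol.
n(C6H8O7) = 0.02066 / 3 = 0.006885 mol.
mass = 0.006885 mol x 192.12 g/mol = 1.32 g.

1.32 g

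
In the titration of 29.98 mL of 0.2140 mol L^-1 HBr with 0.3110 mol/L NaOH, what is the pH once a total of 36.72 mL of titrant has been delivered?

12.88

n(acid) = 0.2140 x 0.02998 = 0.006416 mol; n(NaOH) added = 0.3110 x 0.03672 = 0.01142 mol.
Base is in excess by 0.01142 - 0.006416 = 0.005004 mol in a total volume of 0.06670 L.
[OH^-] = 0.005004/0.06670 = 0.07503 M, so pOH = 1.12 and pH = 14.00 - 1.12 = 12.88.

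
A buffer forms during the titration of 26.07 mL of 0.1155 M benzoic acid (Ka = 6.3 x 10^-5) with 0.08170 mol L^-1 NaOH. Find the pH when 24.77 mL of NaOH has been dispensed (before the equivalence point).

Initial n(C6H5COOH) = 0.1155 x 0.02607 = 0.003011 mol.
n(NaOH) added = 0.08170 x 0.02477 = 0.002024 mol, converting that many moles of C6H5COOH to C6H5COO-.
Remaining n(C6H5COOH) = 0.0009874 mol; n(C6H5COO-) = 0.002024 mol.
By Henderson-Hasselbalch, pH = pKa + log([A^-]/[HA]) = 4.20 + log(0.002024/0.0009874) = 4.20 + (+0.31) = 4.51.

4.51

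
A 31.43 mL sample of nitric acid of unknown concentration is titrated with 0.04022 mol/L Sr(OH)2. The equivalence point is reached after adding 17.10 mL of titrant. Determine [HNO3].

n(Sr(OH)2) delivered = 0.04022 x 0.01710 = 0.0006878 mol.
The reaction is 2 HNO3 + 1 Sr(OH)2, so n(HNO3) = 0.0006878 x 2/1 = 0.001376 mol.
[HNO3] = 0.001376 mol / 0.03143 L = 0.0438 M.

0.0438 M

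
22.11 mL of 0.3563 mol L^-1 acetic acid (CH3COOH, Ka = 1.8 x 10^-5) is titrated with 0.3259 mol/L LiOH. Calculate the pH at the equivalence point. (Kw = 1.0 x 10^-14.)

8.99

n(CH3COOH) = 0.3563 x 0.02211 = 0.007878 mol; V(LiOH) at equivalence = 0.007878/0.3259 = 0.02417 L.
At equivalence all the acid is converted to CH3COO-; total volume = 0.02211 + 0.02417 = 0.04628 L, so [CH3COO-] = 0.007878/0.04628 = 0.1702 M.
Kb = Kw/Ka = 1.0e-14 / 1.8 x 10^-5 = 5.56e-10.
[OH^-] = sqrt(Kb x [CH3COO-]) = sqrt(5.56e-10 x 0.1702) = 9.72e-6 M.
pOH = 5.01, so pH = 14.00 - 5.01 = 8.99.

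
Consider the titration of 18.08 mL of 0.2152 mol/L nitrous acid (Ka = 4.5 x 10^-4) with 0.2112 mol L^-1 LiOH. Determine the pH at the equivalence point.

n(HNO2) = 0.2152 x 0.01808 = 0.003891 mol; V(LiOH) at equivalence = 0.003891/0.2112 = 0.01842 L.
At equivalence all the acid is converted to NO2-; total volume = 0.01808 + 0.01842 = 0.03650 L, so [NO2-] = 0.003891/0.03650 = 0.1066 M.
Kb = Kw/Ka = 1.0e-14 / 4.5 x 10^-4 = 2.22e-11.
[OH^-] = sqrt(Kb x [NO2-]) = sqrt(2.22e-11 x 0.1066) = 1.54e-6 M.
pOH = 5.81, so pH = 14.00 - 5.81 = 8.19.

8.19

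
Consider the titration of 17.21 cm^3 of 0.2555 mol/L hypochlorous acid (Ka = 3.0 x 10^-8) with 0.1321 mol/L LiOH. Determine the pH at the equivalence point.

n(HClO) = 0.2555 x 0.01721 = 0.004397 mol; V(LiOH) at equivalence = 0.004397/0.1321 = 0.03329 L.
At equivalence all the acid is converted to ClO-; total volume = 0.01721 + 0.03329 = 0.05050 L, so [ClO-] = 0.004397/0.05050 = 0.08708 M.
Kb = Kw/Ka = 1.0e-14 / 3.0 x 10^-8 = 3.33e-7.
[OH^-] = sqrt(Kb x [ClO-]) = sqrt(3.33e-7 x 0.08708) = 0.000170 M.
pOH = 3.77, so pH = 14.00 - 3.77 = 10.23.

10.23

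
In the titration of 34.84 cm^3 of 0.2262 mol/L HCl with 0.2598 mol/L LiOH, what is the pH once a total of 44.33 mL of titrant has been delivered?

12.66

n(acid) = 0.2262 x 0.03484 = 0.007881 mol; n(LiOH) added = 0.2598 x 0.04433 = 0.01152 mol.
Base is in excess by 0.01152 - 0.007881 = 0.003636 mol in a total volume of 0.07917 L.
[OH^-] = 0.003636/0.07917 = 0.04593 M, so pOH = 1.34 and pH = 14.00 - 1.34 = 12.66.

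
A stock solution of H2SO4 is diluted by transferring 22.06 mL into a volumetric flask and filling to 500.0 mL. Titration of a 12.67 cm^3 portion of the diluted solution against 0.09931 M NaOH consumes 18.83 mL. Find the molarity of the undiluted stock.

n(NaOH) = 0.09931 x 0.01883 = 0.001870 mol.
n(H2SO4) in the aliquot = 0.001870 x 1/2 = 0.0009350 mol.
[diluted H2SO4] = 0.0009350 / 0.01267 = 0.07380 M.
Dilution factor = 500.0/22.06 = 22.67, so [stock] = 0.07380 x 22.67 = 1.67 M.

1.67 M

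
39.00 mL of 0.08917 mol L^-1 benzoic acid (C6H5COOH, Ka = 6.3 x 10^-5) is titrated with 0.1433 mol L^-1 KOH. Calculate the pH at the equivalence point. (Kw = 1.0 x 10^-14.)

n(C6H5COOH) = 0.08917 x 0.03900 = 0.003478 mol; V(KOH) at equivalence = 0.003478/0.1433 = 0.02427 L.
At equivalence all the acid is converted to C6H5COO-; total volume = 0.03900 + 0.02427 = 0.06327 L, so [C6H5COO-] = 0.003478/0.06327 = 0.05497 M.
Kb = Kw/Ka = 1.0e-14 / 6.3 x 10^-5 = 1.59e-10.
[OH^-] = sqrt(Kb x [C6H5COO-]) = sqrt(1.59e-10 x 0.05497) = 2.95e-6 M.
pOH = 5.53, so pH = 14.00 - 5.53 = 8.47.

8.47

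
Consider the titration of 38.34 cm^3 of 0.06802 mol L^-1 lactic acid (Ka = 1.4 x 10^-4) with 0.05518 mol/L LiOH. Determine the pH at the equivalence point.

n(HC3H5O3) = 0.06802 x 0.03834 = 0.002608 mol; V(LiOH) at equivalence = 0.002608/0.05518 = 0.04726 L.
At equivalence all the acid is converted to C3H5O3-; total volume = 0.03834 + 0.04726 = 0.08560 L, so [C3H5O3-] = 0.002608/0.08560 = 0.03047 M.
Kb = Kw/Ka = 1.0e-14 / 1.4 x 10^-4 = 7.14e-11.
[OH^-] = sqrt(Kb x [C3H5O3-]) = sqrt(7.14e-11 x 0.03047) = 1.48e-6 M.
pOH = 5.83, so pH = 14.00 - 5.83 = 8.17.

8.17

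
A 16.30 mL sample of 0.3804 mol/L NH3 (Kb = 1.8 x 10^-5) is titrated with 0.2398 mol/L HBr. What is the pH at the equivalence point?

5.04

n(NH3) = 0.3804 x 0.01630 = 0.006201 mol; V(HBr) at equivalence = 0.006201/0.2398 = 0.02586 L.
At equivalence the base is fully converted to NH4+; total volume = 0.04216 L, so [NH4+] = 0.006201/0.04216 = 0.1471 M.
Ka(NH4+) = Kw/Kb = 1.0e-14 / 1.8 x 10^-5 = 5.56e-10.
[H^+] = sqrt(Ka x [NH4+]) = sqrt(5.56e-10 x 0.1471) = 9.04e-6 M.
pH = -log(9.04e-6) = 5.04.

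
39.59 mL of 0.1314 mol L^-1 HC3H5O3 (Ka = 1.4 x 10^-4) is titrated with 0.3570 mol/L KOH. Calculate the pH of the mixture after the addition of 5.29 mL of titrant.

Initial n(HC3H5O3) = 0.1314 x 0.03959 = 0.005202 mol.
n(KOH) added = 0.3570 x 0.005290 = 0.001889 mol, converting that many moles of HC3H5O3 to C3H5O3-.
Remaining n(HC3H5O3) = 0.003314 mol; n(C3H5O3-) = 0.001889 mol.
By Henderson-Hasselbalch, pH = pKa + log([A^-]/[HA]) = 3.85 + log(0.001889/0.003314) = 3.85 + (-0.24) = 3.61.

3.61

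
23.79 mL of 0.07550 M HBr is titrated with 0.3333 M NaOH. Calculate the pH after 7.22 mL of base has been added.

12.29

n(acid) = 0.07550 x 0.02379 = 0.001796 mol; n(NaOH) added = 0.3333 x 0.007220 = 0.002406 mol.
Base is in excess by 0.002406 - 0.001796 = 0.0006103 mol in a total volume of 0.03101 L.
[OH^-] = 0.0006103/0.03101 = 0.01968 M, so pOH = 1.71 and pH = 14.00 - 1.71 = 12.29.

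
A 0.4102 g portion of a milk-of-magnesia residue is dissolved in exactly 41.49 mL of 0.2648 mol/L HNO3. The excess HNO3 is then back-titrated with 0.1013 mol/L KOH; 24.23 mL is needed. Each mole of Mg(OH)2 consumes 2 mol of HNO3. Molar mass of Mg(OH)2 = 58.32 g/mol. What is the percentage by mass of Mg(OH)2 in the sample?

60.7%

Total n(HNO3) added = 0.2648 x 0.04149 = 0.01099 mol.
n(KOH) used = 0.1013 x 0.02423 = 0.002454 mol, which equals the excess n(HNO3).
So n(HNO3) consumed by the sample = 0.01099 - 0.002454 = 0.008532 mol.
n(Mg(OH)2) = 0.008532 / 2 = 0.004266 mol.
mass Mg(OH)2 = 0.004266 x 58.32 = 0.2488 g, so %Mg(OH)2 = 0.2488/0.4102 x 100 = 60.7%.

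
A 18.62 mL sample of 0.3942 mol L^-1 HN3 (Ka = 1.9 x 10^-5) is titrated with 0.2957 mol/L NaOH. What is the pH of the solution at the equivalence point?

8.97

n(HN3) = 0.3942 x 0.01862 = 0.007340 mol; V(NaOH) at equivalence = 0.007340/0.2957 = 0.02482 L.
At equivalence all the acid is converted to N3-; total volume = 0.01862 + 0.02482 = 0.04344 L, so [N3-] = 0.007340/0.04344 = 0.1690 M.
Kb = Kw/Ka = 1.0e-14 / 1.9 x 10^-5 = 5.26e-10.
[OH^-] = sqrt(Kb x [N3-]) = sqrt(5.26e-10 x 0.1690) = 9.43e-6 M.
pOH = 5.03, so pH = 14.00 - 5.03 = 8.97.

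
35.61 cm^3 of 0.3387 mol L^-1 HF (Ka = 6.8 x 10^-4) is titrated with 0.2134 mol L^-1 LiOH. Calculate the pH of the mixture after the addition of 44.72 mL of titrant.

3.75

Initial n(HF) = 0.3387 x 0.03561 = 0.01206 mol.
n(LiOH) added = 0.2134 x 0.04472 = 0.009543 mol, converting that many moles of HF to F-.
Remaining n(HF) = 0.002518 mol; n(F-) = 0.009543 mol.
By Henderson-Hasselbalch, pH = pKa + log([A^-]/[HA]) = 3.17 + log(0.009543/0.002518) = 3.17 + (+0.58) = 3.75.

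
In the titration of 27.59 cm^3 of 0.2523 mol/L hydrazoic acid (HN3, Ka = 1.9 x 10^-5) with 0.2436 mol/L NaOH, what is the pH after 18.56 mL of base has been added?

4.99

Initial n(HN3) = 0.2523 x 0.02759 = 0.006961 mol.
n(NaOH) added = 0.2436 x 0.01856 = 0.004521 mol, converting that many moles of HN3 to N3-.
Remaining n(HN3) = 0.002440 mol; n(N3-) = 0.004521 mol.
By Henderson-Hasselbalch, pH = pKa + log([A^-]/[HA]) = 4.72 + log(0.004521/0.002440) = 4.72 + (+0.27) = 4.99.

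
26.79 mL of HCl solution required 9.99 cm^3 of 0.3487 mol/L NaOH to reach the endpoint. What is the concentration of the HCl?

0.130 M

n(NaOH) delivered = 0.3487 x 0.009990 = 0.003484 mol.
For a 1:1 reaction, n(HCl) = 0.003484 mol.
[HCl] = 0.003484 mol / 0.02679 L = 0.130 M.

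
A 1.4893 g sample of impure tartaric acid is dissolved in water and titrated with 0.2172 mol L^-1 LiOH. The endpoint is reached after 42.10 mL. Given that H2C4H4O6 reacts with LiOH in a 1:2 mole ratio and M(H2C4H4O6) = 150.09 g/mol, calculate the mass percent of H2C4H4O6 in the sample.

46.1%

n(LiOH) = 0.2172 x 0.04210 = 0.009144 mol.
n(H2C4H4O6) = 0.009144 / 2 = 0.004572 mol.
mass of H2C4H4O6 = 0.004572 x 150.09 = 0.6862 g.
% purity = 0.6862 / 1.4893 x 100 = 46.1%.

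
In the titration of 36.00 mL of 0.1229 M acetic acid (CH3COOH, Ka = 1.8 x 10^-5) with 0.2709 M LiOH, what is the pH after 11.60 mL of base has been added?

Initial n(CH3COOH) = 0.1229 x 0.03600 = 0.004424 mol.
n(LiOH) added = 0.2709 x 0.01160 = 0.003142 mol, converting that many moles of CH3COOH to CH3COO-.
Remaining n(CH3COOH) = 0.001282 mol; n(CH3COO-) = 0.003142 mol.
By Henderson-Hasselbalch, pH = pKa + log([A^-]/[HA]) = 4.74 + log(0.003142/0.001282) = 4.74 + (+0.39) = 5.13.

5.13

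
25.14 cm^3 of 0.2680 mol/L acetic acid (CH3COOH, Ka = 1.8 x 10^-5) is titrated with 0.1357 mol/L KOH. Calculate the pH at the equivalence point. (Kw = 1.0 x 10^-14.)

8.85

n(CH3COOH) = 0.2680 x 0.02514 = 0.006738 mol; V(KOH) at equivalence = 0.006738/0.1357 = 0.04965 L.
At equivalence all the acid is converted to CH3COO-; total volume = 0.02514 + 0.04965 = 0.07479 L, so [CH3COO-] = 0.006738/0.07479 = 0.09009 M.
Kb = Kw/Ka = 1.0e-14 / 1.8 x 10^-5 = 5.56e-10.
[OH^-] = sqrt(Kb x [CH3COO-]) = sqrt(5.56e-10 x 0.09009) = 7.07e-6 M.
pOH = 5.15, so pH = 14.00 - 5.15 = 8.85.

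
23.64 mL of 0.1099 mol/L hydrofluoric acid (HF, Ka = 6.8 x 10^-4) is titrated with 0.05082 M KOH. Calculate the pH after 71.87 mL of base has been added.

12.04

n(acid) = 0.1099 x 0.02364 = 0.002598 mol; n(KOH) added = 0.05082 x 0.07187 = 0.003652 mol.
Base is in excess by 0.003652 - 0.002598 = 0.001054 mol in a total volume of 0.09551 L.
[OH^-] = 0.001054/0.09551 = 0.01104 M, so pOH = 1.96 and pH = 14.00 - 1.96 = 12.04.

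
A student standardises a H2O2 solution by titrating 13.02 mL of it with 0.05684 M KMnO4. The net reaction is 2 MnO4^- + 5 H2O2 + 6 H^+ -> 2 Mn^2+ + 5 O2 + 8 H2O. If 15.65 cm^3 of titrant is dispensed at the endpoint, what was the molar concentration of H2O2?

0.171 M

n(KMnO4) = 0.05684 x 0.01565 = 0.0008895 mol.
From the balanced equation, 2 mol KMnO4 reacts with 5 mol H2O2, so n(H2O2) = 0.0008895 x 5/2 = 0.002224 mol.
[H2O2] = 0.002224 / 0.01302 L = 0.171 M.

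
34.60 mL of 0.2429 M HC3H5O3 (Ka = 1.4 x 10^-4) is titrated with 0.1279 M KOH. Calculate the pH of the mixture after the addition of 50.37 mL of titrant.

4.37

Initial n(HC3H5O3) = 0.2429 x 0.03460 = 0.008404 mol.
n(KOH) added = 0.1279 x 0.05037 = 0.006442 mol, converting that many moles of HC3H5O3 to C3H5O3-.
Remaining n(HC3H5O3) = 0.001962 mol; n(C3H5O3-) = 0.006442 mol.
By Henderson-Hasselbalch, pH = pKa + log([A^-]/[HA]) = 3.85 + log(0.006442/0.001962) = 3.85 + (+0.52) = 4.37.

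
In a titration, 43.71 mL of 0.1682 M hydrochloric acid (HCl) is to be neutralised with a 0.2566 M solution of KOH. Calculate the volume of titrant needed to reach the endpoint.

28.7 mL

n(HCl) = 0.1682 mol/L x 0.04371 L = 0.007352 mol.
At equivalence n(KOH) = n(HCl) = 0.007352 mol.
V(KOH) = 0.007352 / 0.2566 = 0.02865 L = 28.7 mL.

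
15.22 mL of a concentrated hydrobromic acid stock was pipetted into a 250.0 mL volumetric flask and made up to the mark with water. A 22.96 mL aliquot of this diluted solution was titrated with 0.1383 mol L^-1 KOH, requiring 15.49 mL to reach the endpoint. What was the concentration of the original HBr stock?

n(KOH) = 0.1383 x 0.01549 = 0.002142 mol.
n(HBr) in the aliquot = 0.002142 mol.
[diluted HBr] = 0.002142 / 0.02296 = 0.09330 M.
Dilution factor = 250.0/15.22 = 16.43, so [stock] = 0.09330 x 16.43 = 1.53 M.

1.53 M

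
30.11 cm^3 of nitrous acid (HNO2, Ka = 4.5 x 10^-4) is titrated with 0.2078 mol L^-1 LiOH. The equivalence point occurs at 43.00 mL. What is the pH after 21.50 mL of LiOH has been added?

3.35

21.50 mL is exactly half the equivalence volume (43.00/2), i.e. the half-equivalence point.
There, n(HA) = n(A^-), so pH = pKa = -log(4.5 x 10^-4) = 3.35.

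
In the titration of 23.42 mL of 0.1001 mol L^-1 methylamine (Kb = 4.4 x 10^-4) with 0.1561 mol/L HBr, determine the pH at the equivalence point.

5.93

n(CH3NH2) = 0.1001 x 0.02342 = 0.002344 mol; V(HBr) at equivalence = 0.002344/0.1561 = 0.01502 L.
At equivalence the base is fully converted to CH3NH3+; total volume = 0.03844 L, so [CH3NH3+] = 0.002344/0.03844 = 0.06099 M.
Ka(CH3NH3+) = Kw/Kb = 1.0e-14 / 4.4 x 10^-4 = 2.27e-11.
[H^+] = sqrt(Ka x [CH3NH3+]) = sqrt(2.27e-11 x 0.06099) = 1.18e-6 M.
pH = -log(1.18e-6) = 5.93.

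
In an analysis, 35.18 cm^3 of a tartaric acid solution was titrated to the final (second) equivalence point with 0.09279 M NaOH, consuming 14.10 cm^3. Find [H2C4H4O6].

0.0186 M

n(NaOH) = 0.09279 x 0.01410 = 0.001308 mol.
At the final (second) equivalence point, 2 mol OH^- react per mol H2C4H4O6, so n(H2C4H4O6) = 0.001308 / 2 = 0.0006542 mol.
[H2C4H4O6] = 0.0006542 / 0.03518 L = 0.0186 M.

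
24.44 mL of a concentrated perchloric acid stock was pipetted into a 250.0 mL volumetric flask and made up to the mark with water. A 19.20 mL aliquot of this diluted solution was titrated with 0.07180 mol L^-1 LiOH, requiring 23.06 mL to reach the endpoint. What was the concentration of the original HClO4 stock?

n(LiOH) = 0.07180 x 0.02306 = 0.001656 mol.
n(HClO4) in the aliquot = 0.001656 mol.
[diluted HClO4] = 0.001656 / 0.01920 = 0.08623 M.
Dilution factor = 250.0/24.44 = 10.23, so [stock] = 0.08623 x 10.23 = 0.882 M.

0.882 M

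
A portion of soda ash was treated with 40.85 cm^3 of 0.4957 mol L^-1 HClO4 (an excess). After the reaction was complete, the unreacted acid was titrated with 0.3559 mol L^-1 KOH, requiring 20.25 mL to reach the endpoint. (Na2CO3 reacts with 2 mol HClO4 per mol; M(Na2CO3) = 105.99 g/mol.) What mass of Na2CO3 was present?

Total n(HClO4) added = 0.4957 x 0.04085 = 0.02025 mol.
n(KOH) used = 0.3559 x 0.02025 = 0.007207 mol, which equals the excess n(HClO4).
So n(HClO4) consumed by the sample = 0.02025 - 0.007207 = 0.01304 mol.
n(Na2CO3) = 0.01304 / 2 = 0.006521 mol.
mass = 0.006521 mol x 105.99 g/mol = 0.691 g.

0.691 g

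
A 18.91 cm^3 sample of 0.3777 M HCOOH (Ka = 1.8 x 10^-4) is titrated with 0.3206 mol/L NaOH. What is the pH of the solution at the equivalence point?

8.49

n(HCOOH) = 0.3777 x 0.01891 = 0.007142 mol; V(NaOH) at equivalence = 0.007142/0.3206 = 0.02228 L.
At equivalence all the acid is converted to HCOO-; total volume = 0.01891 + 0.02228 = 0.04119 L, so [HCOO-] = 0.007142/0.04119 = 0.1734 M.
Kb = Kw/Ka = 1.0e-14 / 1.8 x 10^-4 = 5.56e-11.
[OH^-] = sqrt(Kb x [HCOO-]) = sqrt(5.56e-11 x 0.1734) = 3.10e-6 M.
pOH = 5.51, so pH = 14.00 - 5.51 = 8.49.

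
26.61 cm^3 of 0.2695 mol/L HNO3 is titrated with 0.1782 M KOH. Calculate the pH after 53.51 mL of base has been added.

n(acid) = 0.2695 x 0.02661 = 0.007171 mol; n(KOH) added = 0.1782 x 0.05351 = 0.009535 mol.
Base is in excess by 0.009535 - 0.007171 = 0.002364 mol in a total volume of 0.08012 L.
[OH^-] = 0.002364/0.08012 = 0.02951 M, so pOH = 1.53 and pH = 14.00 - 1.53 = 12.47.

12.47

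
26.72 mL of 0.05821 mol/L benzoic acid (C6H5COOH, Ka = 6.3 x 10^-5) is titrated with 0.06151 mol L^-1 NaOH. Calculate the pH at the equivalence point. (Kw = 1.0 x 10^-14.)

8.34

n(C6H5COOH) = 0.05821 x 0.02672 = 0.001555 mol; V(NaOH) at equivalence = 0.001555/0.06151 = 0.02529 L.
At equivalence all the acid is converted to C6H5COO-; total volume = 0.02672 + 0.02529 = 0.05201 L, so [C6H5COO-] = 0.001555/0.05201 = 0.02991 M.
Kb = Kw/Ka = 1.0e-14 / 6.3 x 10^-5 = 1.59e-10.
[OH^-] = sqrt(Kb x [C6H5COO-]) = sqrt(1.59e-10 x 0.02991) = 2.18e-6 M.
pOH = 5.66, so pH = 14.00 - 5.66 = 8.34.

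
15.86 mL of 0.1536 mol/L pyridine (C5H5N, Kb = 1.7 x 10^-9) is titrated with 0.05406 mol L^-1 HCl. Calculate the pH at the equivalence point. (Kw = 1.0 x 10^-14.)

3.31

n(C5H5N) = 0.1536 x 0.01586 = 0.002436 mol; V(HCl) at equivalence = 0.002436/0.05406 = 0.04506 L.
At equivalence the base is fully converted to C5H5NH+; total volume = 0.06092 L, so [C5H5NH+] = 0.002436/0.06092 = 0.03999 M.
Ka(C5H5NH+) = Kw/Kb = 1.0e-14 / 1.7 x 10^-9 = 5.88e-6.
[H^+] = sqrt(Ka x [C5H5NH+]) = sqrt(5.88e-6 x 0.03999) = 0.000485 M.
pH = -log(0.000485) = 3.31.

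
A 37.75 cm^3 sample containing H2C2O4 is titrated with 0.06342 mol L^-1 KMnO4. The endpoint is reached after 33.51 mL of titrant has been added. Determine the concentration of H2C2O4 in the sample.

n(KMnO4) = 0.06342 x 0.03351 = 0.002125 mol.
From the balanced equation, 2 mol KMnO4 reacts with 5 mol H2C2O4, so n(H2C2O4) = 0.002125 x 5/2 = 0.005313 mol.
[H2C2O4] = 0.005313 / 0.03775 L = 0.141 M.

0.141 M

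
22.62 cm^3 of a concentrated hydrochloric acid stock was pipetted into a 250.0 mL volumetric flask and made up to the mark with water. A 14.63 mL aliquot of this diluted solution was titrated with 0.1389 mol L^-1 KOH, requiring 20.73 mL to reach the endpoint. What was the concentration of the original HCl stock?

n(KOH) = 0.1389 x 0.02073 = 0.002879 mol.
n(HCl) in the aliquot = 0.002879 mol.
[diluted HCl] = 0.002879 / 0.01463 = 0.1968 M.
Dilution factor = 250.0/22.62 = 11.05, so [stock] = 0.1968 x 11.05 = 2.18 M.

2.18 M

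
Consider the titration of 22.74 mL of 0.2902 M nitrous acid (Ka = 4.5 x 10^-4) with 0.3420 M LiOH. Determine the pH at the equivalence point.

8.27

n(HNO2) = 0.2902 x 0.02274 = 0.006599 mol; V(LiOH) at equivalence = 0.006599/0.3420 = 0.01930 L.
At equivalence all the acid is converted to NO2-; total volume = 0.02274 + 0.01930 = 0.04204 L, so [NO2-] = 0.006599/0.04204 = 0.1570 M.
Kb = Kw/Ka = 1.0e-14 / 4.5 x 10^-4 = 2.22e-11.
[OH^-] = sqrt(Kb x [NO2-]) = sqrt(2.22e-11 x 0.1570) = 1.87e-6 M.
pOH = 5.73, so pH = 14.00 - 5.73 = 8.27.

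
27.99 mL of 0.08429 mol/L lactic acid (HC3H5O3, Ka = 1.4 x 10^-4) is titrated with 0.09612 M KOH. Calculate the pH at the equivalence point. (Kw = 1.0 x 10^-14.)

8.25

n(HC3H5O3) = 0.08429 x 0.02799 = 0.002359 mol; V(KOH) at equivalence = 0.002359/0.09612 = 0.02455 L.
At equivalence all the acid is converted to C3H5O3-; total volume = 0.02799 + 0.02455 = 0.05254 L, so [C3H5O3-] = 0.002359/0.05254 = 0.04491 M.
Kb = Kw/Ka = 1.0e-14 / 1.4 x 10^-4 = 7.14e-11.
[OH^-] = sqrt(Kb x [C3H5O3-]) = sqrt(7.14e-11 x 0.04491) = 1.79e-6 M.
pOH = 5.75, so pH = 14.00 - 5.75 = 8.25.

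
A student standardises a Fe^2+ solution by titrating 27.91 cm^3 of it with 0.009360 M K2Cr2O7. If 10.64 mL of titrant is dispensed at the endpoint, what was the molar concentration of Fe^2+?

n(K2Cr2O7) = 0.009360 x 0.01064 = 9.959e-5 mol.
From the balanced equation, 1 mol K2Cr2O7 reacts with 6 mol Fe^2+, so n(Fe^2+) = 9.959e-5 x 6/1 = 0.0005975 mol.
[Fe^2+] = 0.0005975 / 0.02791 L = 0.0214 M.

0.0214 M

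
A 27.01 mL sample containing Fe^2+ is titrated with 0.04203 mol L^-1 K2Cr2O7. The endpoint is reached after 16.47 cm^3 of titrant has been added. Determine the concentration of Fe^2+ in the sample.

n(K2Cr2O7) = 0.04203 x 0.01647 = 0.0006922 mol.
From the balanced equation, 1 mol K2Cr2O7 reacts with 6 mol Fe^2+, so n(Fe^2+) = 0.0006922 x 6/1 = 0.004153 mol.
[Fe^2+] = 0.004153 / 0.02701 L = 0.154 M.

0.154 M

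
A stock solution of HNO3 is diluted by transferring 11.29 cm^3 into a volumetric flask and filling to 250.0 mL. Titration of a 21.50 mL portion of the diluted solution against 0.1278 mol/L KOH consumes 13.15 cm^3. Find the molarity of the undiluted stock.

n(KOH) = 0.1278 x 0.01315 = 0.001681 mol.
n(HNO3) in the aliquot = 0.001681 mol.
[diluted HNO3] = 0.001681 / 0.02150 = 0.07817 M.
Dilution factor = 250.0/11.29 = 22.14, so [stock] = 0.07817 x 22.14 = 1.73 M.

1.73 M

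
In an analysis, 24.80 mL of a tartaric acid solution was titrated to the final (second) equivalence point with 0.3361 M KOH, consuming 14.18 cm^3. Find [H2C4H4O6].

n(KOH) = 0.3361 x 0.01418 = 0.004766 mol.
At the final (second) equivalence point, 2 mol OH^- react per mol H2C4H4O6, so n(H2C4H4O6) = 0.004766 / 2 = 0.002383 mol.
[H2C4H4O6] = 0.002383 / 0.02480 L = 0.0961 M.

0.0961 M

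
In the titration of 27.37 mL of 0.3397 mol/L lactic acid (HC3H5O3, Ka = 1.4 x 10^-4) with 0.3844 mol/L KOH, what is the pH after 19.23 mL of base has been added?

4.44

Initial n(HC3H5O3) = 0.3397 x 0.02737 = 0.009298 mol.
n(KOH) added = 0.3844 x 0.01923 = 0.007392 mol, converting that many moles of HC3H5O3 to C3H5O3-.
Remaining n(HC3H5O3) = 0.001906 mol; n(C3H5O3-) = 0.007392 mol.
By Henderson-Hasselbalch, pH = pKa + log([A^-]/[HA]) = 3.85 + log(0.007392/0.001906) = 3.85 + (+0.59) = 4.44.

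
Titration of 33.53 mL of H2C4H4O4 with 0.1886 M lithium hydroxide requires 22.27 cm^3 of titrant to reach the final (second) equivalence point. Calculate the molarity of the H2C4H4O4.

n(LiOH) = 0.1886 x 0.02227 = 0.004200 mol.
At the final (second) equivalence point, 2 mol OH^- react per mol H2C4H4O4, so n(H2C4H4O4) = 0.004200 / 2 = 0.002100 mol.
[H2C4H4O4] = 0.002100 / 0.03353 L = 0.0626 M.

0.0626 M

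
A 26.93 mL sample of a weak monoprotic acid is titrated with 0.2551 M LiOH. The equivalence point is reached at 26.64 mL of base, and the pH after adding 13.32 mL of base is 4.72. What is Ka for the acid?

13.32 mL is half of the equivalence volume, so this is the half-equivalence point where [HA] = [A^-].
At half-equivalence pH = pKa, so pKa = 4.72.
Ka = 10^(-4.72) = 1.9 x 10^-5.

1.9 x 10^-5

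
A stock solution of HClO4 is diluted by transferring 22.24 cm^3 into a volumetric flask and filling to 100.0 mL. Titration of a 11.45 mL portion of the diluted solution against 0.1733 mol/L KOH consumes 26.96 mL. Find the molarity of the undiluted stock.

1.83 M

n(KOH) = 0.1733 x 0.02696 = 0.004672 mol.
n(HClO4) in the aliquot = 0.004672 mol.
[diluted HClO4] = 0.004672 / 0.01145 = 0.4080 M.
Dilution factor = 100.0/22.24 = 4.496, so [stock] = 0.4080 x 4.496 = 1.83 M.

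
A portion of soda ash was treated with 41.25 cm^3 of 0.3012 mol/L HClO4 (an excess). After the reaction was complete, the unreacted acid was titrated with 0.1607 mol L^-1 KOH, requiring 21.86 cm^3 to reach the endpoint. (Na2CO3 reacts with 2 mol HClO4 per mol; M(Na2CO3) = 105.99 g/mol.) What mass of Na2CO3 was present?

0.472 g

Total n(HClO4) added = 0.3012 x 0.04125 = 0.01242 mol.
n(KOH) used = 0.1607 x 0.02186 = 0.003513 mol, which equals the excess n(HClO4).
So n(HClO4) consumed by the sample = 0.01242 - 0.003513 = 0.008912 mol.
n(Na2CO3) = 0.008912 / 2 = 0.004456 mol.
mass = 0.004456 mol x 105.99 g/mol = 0.472 g.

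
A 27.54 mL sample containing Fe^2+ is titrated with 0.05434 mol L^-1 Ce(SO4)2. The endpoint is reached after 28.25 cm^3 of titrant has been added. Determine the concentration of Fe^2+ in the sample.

n(Ce(SO4)2) = 0.05434 x 0.02825 = 0.001535 mol.
From the balanced equation, 1 mol Ce(SO4)2 reacts with 1 mol Fe^2+, so n(Fe^2+) = 0.001535 x 1/1 = 0.001535 mol.
[Fe^2+] = 0.001535 / 0.02754 L = 0.0557 M.

0.0557 M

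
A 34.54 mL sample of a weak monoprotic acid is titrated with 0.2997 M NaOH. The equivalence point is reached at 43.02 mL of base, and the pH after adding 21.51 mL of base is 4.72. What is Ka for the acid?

1.9 x 10^-5

21.51 mL is half of the equivalence volume, so this is the half-equivalence point where [HA] = [A^-].
At half-equivalence pH = pKa, so pKa = 4.72.
Ka = 10^(-4.72) = 1.9 x 10^-5.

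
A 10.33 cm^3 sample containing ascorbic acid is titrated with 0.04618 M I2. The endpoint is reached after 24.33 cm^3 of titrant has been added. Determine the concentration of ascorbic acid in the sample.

n(I2) = 0.04618 x 0.02433 = 0.001124 mol.
From the balanced equation, 1 mol I2 reacts with 1 mol ascorbic acid, so n(ascorbic acid) = 0.001124 x 1/1 = 0.001124 mol.
[ascorbic acid] = 0.001124 / 0.01033 L = 0.109 M.

0.109 M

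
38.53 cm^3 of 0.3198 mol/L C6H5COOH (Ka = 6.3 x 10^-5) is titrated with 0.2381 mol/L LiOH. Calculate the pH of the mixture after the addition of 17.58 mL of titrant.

3.91

Initial n(C6H5COOH) = 0.3198 x 0.03853 = 0.01232 mol.
n(LiOH) added = 0.2381 x 0.01758 = 0.004186 mol, converting that many moles of C6H5COOH to C6H5COO-.
Remaining n(C6H5COOH) = 0.008136 mol; n(C6H5COO-) = 0.004186 mol.
By Henderson-Hasselbalch, pH = pKa + log([A^-]/[HA]) = 4.20 + log(0.004186/0.008136) = 4.20 + (-0.29) = 3.91.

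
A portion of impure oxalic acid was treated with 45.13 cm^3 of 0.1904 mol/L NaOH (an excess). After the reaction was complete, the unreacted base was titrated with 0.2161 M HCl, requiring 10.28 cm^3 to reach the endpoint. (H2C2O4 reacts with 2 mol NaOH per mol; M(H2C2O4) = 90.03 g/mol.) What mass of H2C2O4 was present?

0.287 g

Total n(NaOH) added = 0.1904 x 0.04513 = 0.008593 mol.
n(HCl) used = 0.2161 x 0.01028 = 0.002222 mol, which equals the excess n(NaOH).
So n(NaOH) consumed by the sample = 0.008593 - 0.002222 = 0.006371 mol.
n(H2C2O4) = 0.006371 / 2 = 0.003186 mol.
mass = 0.003186 mol x 90.03 g/mol = 0.287 g.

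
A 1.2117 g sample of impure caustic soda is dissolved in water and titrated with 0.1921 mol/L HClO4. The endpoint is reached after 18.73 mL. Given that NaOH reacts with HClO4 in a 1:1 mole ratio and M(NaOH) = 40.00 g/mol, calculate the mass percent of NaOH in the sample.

n(HClO4) = 0.1921 x 0.01873 = 0.003598 mol.
n(NaOH) = 0.003598 / 1 = 0.003598 mol.
mass of NaOH = 0.003598 x 40.00 = 0.1439 g.
% purity = 0.1439 / 1.2117 x 100 = 11.9%.

11.9%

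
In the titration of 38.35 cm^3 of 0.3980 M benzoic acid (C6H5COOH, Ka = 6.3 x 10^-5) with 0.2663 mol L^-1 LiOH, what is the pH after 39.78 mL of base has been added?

Initial n(C6H5COOH) = 0.3980 x 0.03835 = 0.01526 mol.
n(LiOH) added = 0.2663 x 0.03978 = 0.01059 mol, converting that many moles of C6H5COOH to C6H5COO-.
Remaining n(C6H5COOH) = 0.004670 mol; n(C6H5COO-) = 0.01059 mol.
By Henderson-Hasselbalch, pH = pKa + log([A^-]/[HA]) = 4.20 + log(0.01059/0.004670) = 4.20 + (+0.36) = 4.56.

4.56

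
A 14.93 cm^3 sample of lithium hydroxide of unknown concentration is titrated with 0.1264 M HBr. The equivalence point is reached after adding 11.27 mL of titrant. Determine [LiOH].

n(HBr) delivered = 0.1264 x 0.01127 = 0.001425 mol.
For a 1:1 reaction, n(LiOH) = 0.001425 mol.
[LiOH] = 0.001425 mol / 0.01493 L = 0.0954 M.

0.0954 M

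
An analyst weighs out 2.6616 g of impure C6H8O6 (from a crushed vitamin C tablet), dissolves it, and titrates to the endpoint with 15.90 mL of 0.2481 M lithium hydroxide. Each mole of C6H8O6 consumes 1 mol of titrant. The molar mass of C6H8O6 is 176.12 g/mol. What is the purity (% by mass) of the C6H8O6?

n(LiOH) = 0.2481 x 0.01590 = 0.003945 mol.
n(C6H8O6) = 0.003945 / 1 = 0.003945 mol.
mass of C6H8O6 = 0.003945 x 176.12 = 0.6948 g.
% purity = 0.6948 / 2.6616 x 100 = 26.1%.

26.1%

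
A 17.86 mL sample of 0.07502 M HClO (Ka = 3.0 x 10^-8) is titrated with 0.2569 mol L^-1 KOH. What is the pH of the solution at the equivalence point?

n(HClO) = 0.07502 x 0.01786 = 0.001340 mol; V(KOH) at equivalence = 0.001340/0.2569 = 0.005215 L.
At equivalence all the acid is converted to ClO-; total volume = 0.01786 + 0.005215 = 0.02308 L, so [ClO-] = 0.001340/0.02308 = 0.05806 M.
Kb = Kw/Ka = 1.0e-14 / 3.0 x 10^-8 = 3.33e-7.
[OH^-] = sqrt(Kb x [ClO-]) = sqrt(3.33e-7 x 0.05806) = 0.000139 M.
pOH = 3.86, so pH = 14.00 - 3.86 = 10.14.

10.14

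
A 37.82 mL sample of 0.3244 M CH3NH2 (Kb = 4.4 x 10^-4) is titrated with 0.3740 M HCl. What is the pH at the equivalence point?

n(CH3NH2) = 0.3244 x 0.03782 = 0.01227 mol; V(HCl) at equivalence = 0.01227/0.3740 = 0.03280 L.
At equivalence the base is fully converted to CH3NH3+; total volume = 0.07062 L, so [CH3NH3+] = 0.01227/0.07062 = 0.1737 M.
Ka(CH3NH3+) = Kw/Kb = 1.0e-14 / 4.4 x 10^-4 = 2.27e-11.
[H^+] = sqrt(Ka x [CH3NH3+]) = sqrt(2.27e-11 x 0.1737) = 1.99e-6 M.
pH = -log(1.99e-6) = 5.70.

5.70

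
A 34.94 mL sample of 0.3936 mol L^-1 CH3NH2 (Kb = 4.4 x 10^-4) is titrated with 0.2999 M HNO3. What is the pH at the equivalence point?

n(CH3NH2) = 0.3936 x 0.03494 = 0.01375 mol; V(HNO3) at equivalence = 0.01375/0.2999 = 0.04586 L.
At equivalence the base is fully converted to CH3NH3+; total volume = 0.08080 L, so [CH3NH3+] = 0.01375/0.08080 = 0.1702 M.
Ka(CH3NH3+) = Kw/Kb = 1.0e-14 / 4.4 x 10^-4 = 2.27e-11.
[H^+] = sqrt(Ka x [CH3NH3+]) = sqrt(2.27e-11 x 0.1702) = 1.97e-6 M.
pH = -log(1.97e-6) = 5.71.

5.71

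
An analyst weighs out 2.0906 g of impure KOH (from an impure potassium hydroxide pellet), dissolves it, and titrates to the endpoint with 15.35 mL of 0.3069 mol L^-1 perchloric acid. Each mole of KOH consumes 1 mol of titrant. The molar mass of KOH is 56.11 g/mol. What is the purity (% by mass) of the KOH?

12.6%

n(HClO4) = 0.3069 x 0.01535 = 0.004711 mol.
n(KOH) = 0.004711 / 1 = 0.004711 mol.
mass of KOH = 0.004711 x 56.11 = 0.2643 g.
% purity = 0.2643 / 2.0906 x 100 = 12.6%.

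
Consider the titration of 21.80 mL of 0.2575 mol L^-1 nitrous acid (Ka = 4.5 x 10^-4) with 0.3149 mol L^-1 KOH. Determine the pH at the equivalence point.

8.25

n(HNO2) = 0.2575 x 0.02180 = 0.005614 mol; V(KOH) at equivalence = 0.005614/0.3149 = 0.01783 L.
At equivalence all the acid is converted to NO2-; total volume = 0.02180 + 0.01783 = 0.03963 L, so [NO2-] = 0.005614/0.03963 = 0.1417 M.
Kb = Kw/Ka = 1.0e-14 / 4.5 x 10^-4 = 2.22e-11.
[OH^-] = sqrt(Kb x [NO2-]) = sqrt(2.22e-11 x 0.1417) = 1.77e-6 M.
pOH = 5.75, so pH = 14.00 - 5.75 = 8.25.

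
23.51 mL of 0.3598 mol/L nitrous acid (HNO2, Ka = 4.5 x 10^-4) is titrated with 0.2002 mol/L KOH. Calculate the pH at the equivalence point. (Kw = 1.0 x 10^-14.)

8.23

n(HNO2) = 0.3598 x 0.02351 = 0.008459 mol; V(KOH) at equivalence = 0.008459/0.2002 = 0.04225 L.
At equivalence all the acid is converted to NO2-; total volume = 0.02351 + 0.04225 = 0.06576 L, so [NO2-] = 0.008459/0.06576 = 0.1286 M.
Kb = Kw/Ka = 1.0e-14 / 4.5 x 10^-4 = 2.22e-11.
[OH^-] = sqrt(Kb x [NO2-]) = sqrt(2.22e-11 x 0.1286) = 1.69e-6 M.
pOH = 5.77, so pH = 14.00 - 5.77 = 8.23.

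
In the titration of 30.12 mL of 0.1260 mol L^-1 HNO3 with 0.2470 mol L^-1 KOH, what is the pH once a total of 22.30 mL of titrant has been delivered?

n(acid) = 0.1260 x 0.03012 = 0.003795 mol; n(KOH) added = 0.2470 x 0.02230 = 0.005508 mol.
Base is in excess by 0.005508 - 0.003795 = 0.001713 mol in a total volume of 0.05242 L.
[OH^-] = 0.001713/0.05242 = 0.03268 M, so pOH = 1.49 and pH = 14.00 - 1.49 = 12.51.

12.51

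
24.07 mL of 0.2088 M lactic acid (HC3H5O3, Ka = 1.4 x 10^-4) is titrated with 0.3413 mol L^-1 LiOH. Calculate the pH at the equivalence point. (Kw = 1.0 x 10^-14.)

8.48

n(HC3H5O3) = 0.2088 x 0.02407 = 0.005026 mol; V(LiOH) at equivalence = 0.005026/0.3413 = 0.01473 L.
At equivalence all the acid is converted to C3H5O3-; total volume = 0.02407 + 0.01473 = 0.03880 L, so [C3H5O3-] = 0.005026/0.03880 = 0.1295 M.
Kb = Kw/Ka = 1.0e-14 / 1.4 x 10^-4 = 7.14e-11.
[OH^-] = sqrt(Kb x [C3H5O3-]) = sqrt(7.14e-11 x 0.1295) = 3.04e-6 M.
pOH = 5.52, so pH = 14.00 - 5.52 = 8.48.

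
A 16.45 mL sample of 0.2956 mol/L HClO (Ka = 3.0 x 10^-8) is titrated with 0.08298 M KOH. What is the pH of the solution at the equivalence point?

10.17

n(HClO) = 0.2956 x 0.01645 = 0.004863 mol; V(KOH) at equivalence = 0.004863/0.08298 = 0.05860 L.
At equivalence all the acid is converted to ClO-; total volume = 0.01645 + 0.05860 = 0.07505 L, so [ClO-] = 0.004863/0.07505 = 0.06479 M.
Kb = Kw/Ka = 1.0e-14 / 3.0 x 10^-8 = 3.33e-7.
[OH^-] = sqrt(Kb x [ClO-]) = sqrt(3.33e-7 x 0.06479) = 0.000147 M.
pOH = 3.83, so pH = 14.00 - 3.83 = 10.17.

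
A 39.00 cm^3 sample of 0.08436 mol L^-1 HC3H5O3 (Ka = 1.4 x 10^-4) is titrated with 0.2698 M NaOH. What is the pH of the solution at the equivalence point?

n(HC3H5O3) = 0.08436 x 0.03900 = 0.003290 mol; V(NaOH) at equivalence = 0.003290/0.2698 = 0.01219 L.
At equivalence all the acid is converted to C3H5O3-; total volume = 0.03900 + 0.01219 = 0.05119 L, so [C3H5O3-] = 0.003290/0.05119 = 0.06427 M.
Kb = Kw/Ka = 1.0e-14 / 1.4 x 10^-4 = 7.14e-11.
[OH^-] = sqrt(Kb x [C3H5O3-]) = sqrt(7.14e-11 x 0.06427) = 2.14e-6 M.
pOH = 5.67, so pH = 14.00 - 5.67 = 8.33.

8.33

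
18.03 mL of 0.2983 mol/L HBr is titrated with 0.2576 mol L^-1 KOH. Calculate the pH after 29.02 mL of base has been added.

n(acid) = 0.2983 x 0.01803 = 0.005378 mol; n(KOH) added = 0.2576 x 0.02902 = 0.007476 mol.
Base is in excess by 0.007476 - 0.005378 = 0.002097 mol in a total volume of 0.04705 L.
[OH^-] = 0.002097/0.04705 = 0.04457 M, so pOH = 1.35 and pH = 14.00 - 1.35 = 12.65.

12.65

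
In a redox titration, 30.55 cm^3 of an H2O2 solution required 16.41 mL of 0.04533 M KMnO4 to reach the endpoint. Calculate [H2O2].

n(KMnO4) = 0.04533 x 0.01641 = 0.0007439 mol.
From the balanced equation, 2 mol KMnO4 reacts with 5 mol H2O2, so n(H2O2) = 0.0007439 x 5/2 = 0.001860 mol.
[H2O2] = 0.001860 / 0.03055 L = 0.0609 M.

0.0609 M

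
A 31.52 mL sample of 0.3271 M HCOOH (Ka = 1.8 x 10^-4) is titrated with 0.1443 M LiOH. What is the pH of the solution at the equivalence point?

8.37

n(HCOOH) = 0.3271 x 0.03152 = 0.01031 mol; V(LiOH) at equivalence = 0.01031/0.1443 = 0.07145 L.
At equivalence all the acid is converted to HCOO-; total volume = 0.03152 + 0.07145 = 0.1030 L, so [HCOO-] = 0.01031/0.1030 = 0.1001 M.
Kb = Kw/Ka = 1.0e-14 / 1.8 x 10^-4 = 5.56e-11.
[OH^-] = sqrt(Kb x [HCOO-]) = sqrt(5.56e-11 x 0.1001) = 2.36e-6 M.
pOH = 5.63, so pH = 14.00 - 5.63 = 8.37.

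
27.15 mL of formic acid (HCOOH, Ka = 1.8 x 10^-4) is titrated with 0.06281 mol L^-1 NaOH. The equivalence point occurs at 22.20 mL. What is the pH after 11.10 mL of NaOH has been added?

3.74

11.10 mL is exactly half the equivalence volume (22.20/2), i.e. the half-equivalence point.
There, n(HA) = n(A^-), so pH = pKa = -log(1.8 x 10^-4) = 3.74.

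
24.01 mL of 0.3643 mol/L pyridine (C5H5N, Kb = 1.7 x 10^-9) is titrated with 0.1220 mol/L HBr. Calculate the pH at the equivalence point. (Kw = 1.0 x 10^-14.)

3.13

n(C5H5N) = 0.3643 x 0.02401 = 0.008747 mol; V(HBr) at equivalence = 0.008747/0.1220 = 0.07170 L.
At equivalence the base is fully converted to C5H5NH+; total volume = 0.09571 L, so [C5H5NH+] = 0.008747/0.09571 = 0.09139 M.
Ka(C5H5NH+) = Kw/Kb = 1.0e-14 / 1.7 x 10^-9 = 5.88e-6.
[H^+] = sqrt(Ka x [C5H5NH+]) = sqrt(5.88e-6 x 0.09139) = 0.000733 M.
pH = -log(0.000733) = 3.13.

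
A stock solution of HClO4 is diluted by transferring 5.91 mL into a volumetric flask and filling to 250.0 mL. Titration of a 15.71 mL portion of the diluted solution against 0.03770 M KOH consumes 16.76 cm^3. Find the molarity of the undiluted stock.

n(KOH) = 0.03770 x 0.01676 = 0.0006319 mol.
n(HClO4) in the aliquot = 0.0006319 mol.
[diluted HClO4] = 0.0006319 / 0.01571 = 0.04022 M.
Dilution factor = 250.0/5.910 = 42.30, so [stock] = 0.04022 x 42.30 = 1.70 M.

1.70 M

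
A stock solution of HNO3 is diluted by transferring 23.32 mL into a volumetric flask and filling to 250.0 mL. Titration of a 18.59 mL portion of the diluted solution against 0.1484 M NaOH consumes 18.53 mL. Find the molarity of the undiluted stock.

1.59 M

n(NaOH) = 0.1484 x 0.01853 = 0.002750 mol.
n(HNO3) in the aliquot = 0.002750 mol.
[diluted HNO3] = 0.002750 / 0.01859 = 0.1479 M.
Dilution factor = 250.0/23.32 = 10.72, so [stock] = 0.1479 x 10.72 = 1.59 M.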